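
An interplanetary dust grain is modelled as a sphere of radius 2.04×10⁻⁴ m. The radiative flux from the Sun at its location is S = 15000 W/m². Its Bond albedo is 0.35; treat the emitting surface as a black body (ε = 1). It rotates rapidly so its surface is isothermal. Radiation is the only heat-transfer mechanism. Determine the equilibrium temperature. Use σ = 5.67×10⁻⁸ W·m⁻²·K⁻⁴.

At equilibrium, absorbed power = emitted power.
Absorbing cross-section = πr² = 1.307×10⁻⁷ m²; emitting surface = 4πr² = 5.230×10⁻⁷ m² (ratio 4).
(1−a)S·A_cross = εσ·A_surf·T⁴  ⇒  T⁴ = (1−a)S/(4σ).
T⁴ = 0.650·15000/(4·5.67×10⁻⁸) = 4.299×10¹⁰ K⁴.
T = (4.299×10¹⁰)^(1/4).

T ≈ 455 K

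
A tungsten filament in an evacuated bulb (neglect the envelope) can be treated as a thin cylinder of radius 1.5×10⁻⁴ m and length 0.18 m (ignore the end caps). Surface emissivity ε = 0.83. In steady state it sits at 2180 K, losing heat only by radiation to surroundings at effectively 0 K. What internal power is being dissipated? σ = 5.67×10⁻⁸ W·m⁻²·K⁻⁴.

Steady state: P = εσA T⁴.
A = 2πrL = 1.696×10⁻⁴ m²; T⁴ = (2180)⁴ = 2.259×10¹³ K⁴.
P = 0.83 × 5.67×10⁻⁸ × 1.696×10⁻⁴ × 2.259×10¹³.

P ≈ 180 W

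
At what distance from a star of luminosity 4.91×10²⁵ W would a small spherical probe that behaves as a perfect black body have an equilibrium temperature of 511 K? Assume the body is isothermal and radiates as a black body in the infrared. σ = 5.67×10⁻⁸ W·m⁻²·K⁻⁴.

For an isothermal black-emitting sphere, (1−a)S·πr² = σ·4πr²·T⁴ ⇒ S = 4σT⁴/(1−a).
S = 4·5.67×10⁻⁸·(511)⁴/1.00 = 15460 W/m².
Flux falls as S = L/(4πd²), so d = √(L/(4πS)) = √(4.91×10²⁵/(4π·15460)).

d ≈ 1.59×10¹⁰ m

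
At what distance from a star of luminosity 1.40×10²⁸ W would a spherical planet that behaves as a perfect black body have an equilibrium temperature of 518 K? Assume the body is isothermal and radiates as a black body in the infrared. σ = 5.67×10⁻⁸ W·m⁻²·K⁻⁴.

For an isothermal black-emitting sphere, (1−a)S·πr² = σ·4πr²·T⁴ ⇒ S = 4σT⁴/(1−a).
S = 4·5.67×10⁻⁸·(518)⁴/1.00 = 16330 W/m².
Flux falls as S = L/(4πd²), so d = √(L/(4πS)) = √(1.40×10²⁸/(4π·16330)).

d ≈ 2.61×10¹¹ m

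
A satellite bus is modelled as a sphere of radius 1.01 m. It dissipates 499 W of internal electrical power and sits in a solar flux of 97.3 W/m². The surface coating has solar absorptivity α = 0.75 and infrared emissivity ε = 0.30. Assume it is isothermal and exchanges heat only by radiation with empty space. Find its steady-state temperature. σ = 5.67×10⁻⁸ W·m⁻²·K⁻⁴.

At steady state, absorbed solar power + internal power = radiated power.
Absorbed: α·S·A_cross = 0.75·97.3·3.205 = 233.9 W (cross-section πr²).
Total input = 233.9 + 499 = 732.9 W.
Radiated: εσ·A_surf·T⁴ with A_surf = 4πr² = 12.82 m².
T⁴ = 732.9/(0.30·5.67×10⁻⁸·12.82) = 3.361×10⁹ K⁴.

T ≈ 241 K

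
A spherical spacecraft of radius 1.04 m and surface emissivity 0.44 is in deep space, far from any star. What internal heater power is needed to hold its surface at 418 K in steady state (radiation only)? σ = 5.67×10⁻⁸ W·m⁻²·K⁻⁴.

P = εσ·4πr²·T⁴.
4πr² = 13.59 m²; T⁴ = 3.053×10¹⁰ K⁴.
P = 0.44·5.67×10⁻⁸·13.59·3.053×10¹⁰.

P ≈ 10400 W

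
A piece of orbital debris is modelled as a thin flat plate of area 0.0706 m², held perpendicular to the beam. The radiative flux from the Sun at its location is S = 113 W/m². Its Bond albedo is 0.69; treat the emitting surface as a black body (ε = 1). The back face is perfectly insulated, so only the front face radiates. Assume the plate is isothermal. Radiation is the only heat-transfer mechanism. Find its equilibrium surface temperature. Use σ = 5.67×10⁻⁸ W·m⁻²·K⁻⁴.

At equilibrium, absorbed power = emitted power.
Absorbing cross-section = A = 0.07060 m²; emitting surface = A = 0.07060 m² (ratio 1).
(1−a)S·A_cross = εσ·A_surf·T⁴  ⇒  T⁴ = (1−a)S/(1σ).
T⁴ = 0.310·113/(1·5.67×10⁻⁸) = 6.178×10⁸ K⁴.
T = (6.178×10⁸)^(1/4).

T ≈ 158 K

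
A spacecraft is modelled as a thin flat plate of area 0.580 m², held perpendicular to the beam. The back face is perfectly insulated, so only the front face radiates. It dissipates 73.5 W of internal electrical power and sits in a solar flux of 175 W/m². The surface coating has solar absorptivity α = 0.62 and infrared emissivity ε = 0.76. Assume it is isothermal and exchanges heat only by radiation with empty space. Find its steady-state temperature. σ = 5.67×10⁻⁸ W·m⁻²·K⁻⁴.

At steady state, absorbed solar power + internal power = radiated power.
Absorbed: α·S·A_cross = 0.62·175·0.5800 = 62.93 W (cross-section A).
Total input = 62.93 + 73.5 = 136.4 W.
Radiated: εσ·A_surf·T⁴ with A_surf = A = 0.5800 m².
T⁴ = 136.4/(0.76·5.67×10⁻⁸·0.5800) = 5.459×10⁹ K⁴.

T ≈ 272 K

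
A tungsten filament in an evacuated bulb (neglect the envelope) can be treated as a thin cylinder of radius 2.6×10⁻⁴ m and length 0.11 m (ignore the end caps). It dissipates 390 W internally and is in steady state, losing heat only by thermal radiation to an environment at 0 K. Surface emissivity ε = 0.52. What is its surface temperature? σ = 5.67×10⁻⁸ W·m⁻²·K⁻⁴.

Steady state: internal power = radiated power, P = εσA T⁴.
Radiating area A = 2πrL = 1.797×10⁻⁴ m².
T⁴ = P/(εσA) = 390/(0.52·5.67×10⁻⁸·1.797×10⁻⁴) = 7.361×10¹³ K⁴.
T = (7.361×10¹³)^(1/4).

T ≈ 2930 K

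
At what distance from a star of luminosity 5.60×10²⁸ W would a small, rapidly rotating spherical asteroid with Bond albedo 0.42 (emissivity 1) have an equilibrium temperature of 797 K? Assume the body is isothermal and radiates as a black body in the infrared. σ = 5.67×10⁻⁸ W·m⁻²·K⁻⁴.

d ≈ 1.68×10¹¹ m

For an isothermal black-emitting sphere, (1−a)S·πr² = σ·4πr²·T⁴ ⇒ S = 4σT⁴/(1−a).
S = 4·5.67×10⁻⁸·(797)⁴/0.580 = 1.578×10⁵ W/m².
Flux falls as S = L/(4πd²), so d = √(L/(4πS)) = √(5.60×10²⁸/(4π·1.578×10⁵)).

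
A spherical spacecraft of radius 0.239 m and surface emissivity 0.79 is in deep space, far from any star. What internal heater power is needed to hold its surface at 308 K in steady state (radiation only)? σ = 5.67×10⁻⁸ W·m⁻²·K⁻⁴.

P ≈ 289 W

P = εσ·4πr²·T⁴.
4πr² = 0.7178 m²; T⁴ = 8.999×10⁹ K⁴.
P = 0.79·5.67×10⁻⁸·0.7178·8.999×10⁹.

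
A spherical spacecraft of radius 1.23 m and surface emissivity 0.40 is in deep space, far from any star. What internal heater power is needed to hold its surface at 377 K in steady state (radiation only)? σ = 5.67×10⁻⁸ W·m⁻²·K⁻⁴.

P ≈ 8710 W

P = εσ·4πr²·T⁴.
4πr² = 19.01 m²; T⁴ = 2.020×10¹⁰ K⁴.
P = 0.40·5.67×10⁻⁸·19.01·2.020×10¹⁰.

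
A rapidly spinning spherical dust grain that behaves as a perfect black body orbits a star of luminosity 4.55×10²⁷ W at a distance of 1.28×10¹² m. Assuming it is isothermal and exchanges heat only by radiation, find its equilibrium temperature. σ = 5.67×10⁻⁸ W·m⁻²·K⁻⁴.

T ≈ 177 K

First find the stellar flux at distance d: S = L/(4πd²) = 4.55×10²⁷/(4π·(1.28×10¹²)²) = 221.0 W/m².
For an isothermal sphere, absorbed (1−a)S·πr² = emitted σ·4πr²·T⁴, so T⁴ = (1−a)S/(4σ).
T⁴ = 1.00·221.0/(4·5.67×10⁻⁸) = 9.744×10⁸ K⁴.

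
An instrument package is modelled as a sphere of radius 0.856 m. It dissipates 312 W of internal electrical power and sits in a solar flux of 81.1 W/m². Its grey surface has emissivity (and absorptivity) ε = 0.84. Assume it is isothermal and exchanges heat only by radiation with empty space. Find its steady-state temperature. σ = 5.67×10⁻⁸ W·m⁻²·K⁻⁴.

T ≈ 181 K

At steady state, absorbed solar power + internal power = radiated power.
Absorbed: α·S·A_cross = 0.84·81.1·2.302 = 156.8 W (cross-section πr²).
Total input = 156.8 + 312 = 468.8 W.
Radiated: εσ·A_surf·T⁴ with A_surf = 4πr² = 9.208 m².
T⁴ = 468.8/(0.84·5.67×10⁻⁸·9.208) = 1.069×10⁹ K⁴.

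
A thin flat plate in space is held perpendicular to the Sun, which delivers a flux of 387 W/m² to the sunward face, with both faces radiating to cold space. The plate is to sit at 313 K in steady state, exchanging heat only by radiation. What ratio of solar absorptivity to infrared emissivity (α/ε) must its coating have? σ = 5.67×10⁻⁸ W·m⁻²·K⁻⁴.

α/ε ≈ 2.81

Balance: αS·A = εσ·2A·T⁴ ⇒ α/ε = 2σT⁴/S.
α/ε = 2·5.67×10⁻⁸·(313)⁴/387 = 2·5.67×10⁻⁸·9.598×10⁹/387.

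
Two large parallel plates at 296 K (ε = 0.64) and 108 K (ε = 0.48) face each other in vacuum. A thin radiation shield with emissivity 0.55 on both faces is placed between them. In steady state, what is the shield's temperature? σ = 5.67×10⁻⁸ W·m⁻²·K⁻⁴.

T_s ≈ 256 K

In steady state the net flux on the hot side equals that on the cold side.
σ(T₁⁴−T_s⁴)/D₁ = σ(T_s⁴−T₂⁴)/D₂, with D₁ = 1/ε₁+1/ε_s−1 = 2.381, D₂ = 1/ε_s+1/ε₂−1 = 2.902.
Solve for T_s⁴: T_s⁴ = (D₂·T₁⁴ + D₁·T₂⁴)/(D₁+D₂) = 4.278×10⁹ K⁴.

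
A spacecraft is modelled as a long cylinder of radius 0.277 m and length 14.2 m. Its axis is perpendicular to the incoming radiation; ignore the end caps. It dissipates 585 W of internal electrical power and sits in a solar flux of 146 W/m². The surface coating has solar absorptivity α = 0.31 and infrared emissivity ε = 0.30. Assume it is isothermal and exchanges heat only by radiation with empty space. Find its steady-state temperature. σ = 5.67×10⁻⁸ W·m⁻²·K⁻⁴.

At steady state, absorbed solar power + internal power = radiated power.
Absorbed: α·S·A_cross = 0.31·146·7.867 = 356.1 W (cross-section 2rL).
Total input = 356.1 + 585 = 941.1 W.
Radiated: εσ·A_surf·T⁴ with A_surf = 2πrL = 24.71 m².
T⁴ = 941.1/(0.30·5.67×10⁻⁸·24.71) = 2.239×10⁹ K⁴.

T ≈ 218 K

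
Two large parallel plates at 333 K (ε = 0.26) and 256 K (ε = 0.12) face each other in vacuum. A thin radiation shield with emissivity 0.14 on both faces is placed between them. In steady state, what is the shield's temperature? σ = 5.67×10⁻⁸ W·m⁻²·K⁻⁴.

T_s ≈ 308 K

In steady state the net flux on the hot side equals that on the cold side.
σ(T₁⁴−T_s⁴)/D₁ = σ(T_s⁴−T₂⁴)/D₂, with D₁ = 1/ε₁+1/ε_s−1 = 9.989, D₂ = 1/ε_s+1/ε₂−1 = 14.48.
Solve for T_s⁴: T_s⁴ = (D₂·T₁⁴ + D₁·T₂⁴)/(D₁+D₂) = 9.029×10⁹ K⁴.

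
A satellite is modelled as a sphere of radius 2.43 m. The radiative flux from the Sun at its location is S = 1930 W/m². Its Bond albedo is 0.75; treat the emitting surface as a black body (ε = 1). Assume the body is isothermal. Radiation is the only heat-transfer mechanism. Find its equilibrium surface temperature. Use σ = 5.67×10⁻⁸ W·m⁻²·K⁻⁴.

At equilibrium, absorbed power = emitted power.
Absorbing cross-section = πr² = 18.55 m²; emitting surface = 4πr² = 74.20 m² (ratio 4).
(1−a)S·A_cross = εσ·A_surf·T⁴  ⇒  T⁴ = (1−a)S/(4σ).
T⁴ = 0.250·1930/(4·5.67×10⁻⁸) = 2.127×10⁹ K⁴.
T = (2.127×10⁹)^(1/4).

T ≈ 215 K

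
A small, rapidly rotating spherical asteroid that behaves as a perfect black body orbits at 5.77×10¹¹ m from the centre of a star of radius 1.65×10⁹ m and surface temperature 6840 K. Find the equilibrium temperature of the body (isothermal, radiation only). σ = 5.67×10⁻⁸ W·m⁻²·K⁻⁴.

The star's surface emits σT_*⁴; at distance d the flux is S = σT_*⁴(R_*/d)².
S = 5.67×10⁻⁸·(6840)⁴·(1.65×10⁹/5.77×10¹¹)² = 1015 W/m².
For an isothermal sphere T⁴ = (1−a)S/(4σ) = 4.475×10⁹ K⁴.

T ≈ 259 K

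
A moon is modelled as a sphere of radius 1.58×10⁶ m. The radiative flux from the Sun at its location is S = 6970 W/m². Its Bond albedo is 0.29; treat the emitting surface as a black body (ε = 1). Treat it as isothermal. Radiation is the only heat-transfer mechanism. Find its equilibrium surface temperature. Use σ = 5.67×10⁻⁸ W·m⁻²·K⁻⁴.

T ≈ 384 K

At equilibrium, absorbed power = emitted power.
Absorbing cross-section = πr² = 7.843×10¹² m²; emitting surface = 4πr² = 3.137×10¹³ m² (ratio 4).
(1−a)S·A_cross = εσ·A_surf·T⁴  ⇒  T⁴ = (1−a)S/(4σ).
T⁴ = 0.710·6970/(4·5.67×10⁻⁸) = 2.182×10¹⁰ K⁴.
T = (2.182×10¹⁰)^(1/4).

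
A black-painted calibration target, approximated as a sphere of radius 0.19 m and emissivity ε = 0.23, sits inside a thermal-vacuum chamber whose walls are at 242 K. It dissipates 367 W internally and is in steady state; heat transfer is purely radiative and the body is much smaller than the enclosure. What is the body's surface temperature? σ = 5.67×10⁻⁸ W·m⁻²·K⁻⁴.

T ≈ 506 K

For a small grey body in a large enclosure, net radiated power = εσA(T⁴ − T_w⁴).
Steady state: P = εσA(T⁴ − T_w⁴) with A = 4πr² = 0.4536 m².
T⁴ = P/(εσA) + T_w⁴ = 367/(0.23·5.67×10⁻⁸·0.4536) + (242)⁴
    = 6.204×10¹⁰ + 3.430×10⁹ = 6.546×10¹⁰ K⁴.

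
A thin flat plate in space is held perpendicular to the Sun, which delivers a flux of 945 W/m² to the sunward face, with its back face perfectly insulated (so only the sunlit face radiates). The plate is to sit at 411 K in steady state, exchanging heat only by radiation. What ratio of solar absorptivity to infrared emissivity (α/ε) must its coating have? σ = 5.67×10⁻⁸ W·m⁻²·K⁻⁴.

α/ε ≈ 1.71

Balance: αS·A = εσ·1A·T⁴ ⇒ α/ε = σT⁴/S.
α/ε = 5.67×10⁻⁸·(411)⁴/945 = 5.67×10⁻⁸·2.853×10¹⁰/945.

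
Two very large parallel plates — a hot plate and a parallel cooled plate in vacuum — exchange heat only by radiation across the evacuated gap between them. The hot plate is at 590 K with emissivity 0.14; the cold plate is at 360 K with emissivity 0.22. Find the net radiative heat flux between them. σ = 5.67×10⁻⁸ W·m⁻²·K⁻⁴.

For two infinite grey parallel plates, q = σ(T₁⁴ − T₂⁴)/(1/ε₁ + 1/ε₂ − 1).
T₁⁴ − T₂⁴ = 1.212×10¹¹ − 1.680×10¹⁰ = 1.044×10¹¹ K⁴.
1/ε₁ + 1/ε₂ − 1 = 7.143 + 4.545 − 1 = 10.69.
q = 5.67×10⁻⁸ × 1.044×10¹¹ / 10.69.

q ≈ 554 W/m²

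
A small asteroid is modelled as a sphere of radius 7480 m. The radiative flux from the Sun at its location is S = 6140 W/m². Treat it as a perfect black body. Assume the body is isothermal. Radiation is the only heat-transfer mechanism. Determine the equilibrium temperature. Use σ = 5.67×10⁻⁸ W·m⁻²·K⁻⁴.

At equilibrium, absorbed power = emitted power.
Absorbing cross-section = πr² = 1.758×10⁸ m²; emitting surface = 4πr² = 7.031×10⁸ m² (ratio 4).
S·A_cross = εσ·A_surf·T⁴  ⇒  T⁴ = S/(4σ).
T⁴ = 1.00·6140/(4·5.67×10⁻⁸) = 2.707×10¹⁰ K⁴.
T = (2.707×10¹⁰)^(1/4).

T ≈ 406 K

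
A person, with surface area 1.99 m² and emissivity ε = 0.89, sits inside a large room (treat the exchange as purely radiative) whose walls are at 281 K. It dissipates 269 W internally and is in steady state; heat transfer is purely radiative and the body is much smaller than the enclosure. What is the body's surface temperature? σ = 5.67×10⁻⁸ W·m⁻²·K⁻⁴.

T ≈ 307 K

For a small grey body in a large enclosure, net radiated power = εσA(T⁴ − T_w⁴).
Steady state: P = εσA(T⁴ − T_w⁴) with A = 1.99 m².
T⁴ = P/(εσA) + T_w⁴ = 269/(0.89·5.67×10⁻⁸·1.990) + (281)⁴
    = 2.679×10⁹ + 6.235×10⁹ = 8.914×10⁹ K⁴.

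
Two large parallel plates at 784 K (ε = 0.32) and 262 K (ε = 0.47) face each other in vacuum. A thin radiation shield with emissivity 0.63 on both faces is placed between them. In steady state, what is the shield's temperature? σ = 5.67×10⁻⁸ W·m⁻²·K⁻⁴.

T_s ≈ 635 K

In steady state the net flux on the hot side equals that on the cold side.
σ(T₁⁴−T_s⁴)/D₁ = σ(T_s⁴−T₂⁴)/D₂, with D₁ = 1/ε₁+1/ε_s−1 = 3.712, D₂ = 1/ε_s+1/ε₂−1 = 2.715.
Solve for T_s⁴: T_s⁴ = (D₂·T₁⁴ + D₁·T₂⁴)/(D₁+D₂) = 1.623×10¹¹ K⁴.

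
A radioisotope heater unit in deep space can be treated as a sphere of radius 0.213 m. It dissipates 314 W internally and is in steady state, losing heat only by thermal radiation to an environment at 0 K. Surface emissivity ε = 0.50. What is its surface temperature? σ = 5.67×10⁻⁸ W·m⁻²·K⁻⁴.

T ≈ 373 K

Steady state: internal power = radiated power, P = εσA T⁴.
Radiating area A = 4πr² = 0.5701 m².
T⁴ = P/(εσA) = 314/(0.50·5.67×10⁻⁸·0.5701) = 1.943×10¹⁰ K⁴.
T = (1.943×10¹⁰)^(1/4).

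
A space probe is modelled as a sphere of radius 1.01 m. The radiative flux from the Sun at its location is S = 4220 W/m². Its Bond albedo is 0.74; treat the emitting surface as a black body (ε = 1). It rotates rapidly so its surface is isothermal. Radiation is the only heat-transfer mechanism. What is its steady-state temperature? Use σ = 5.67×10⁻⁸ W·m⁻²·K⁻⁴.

T ≈ 264 K

At equilibrium, absorbed power = emitted power.
Absorbing cross-section = πr² = 3.205 m²; emitting surface = 4πr² = 12.82 m² (ratio 4).
(1−a)S·A_cross = εσ·A_surf·T⁴  ⇒  T⁴ = (1−a)S/(4σ).
T⁴ = 0.260·4220/(4·5.67×10⁻⁸) = 4.838×10⁹ K⁴.
T = (4.838×10⁹)^(1/4).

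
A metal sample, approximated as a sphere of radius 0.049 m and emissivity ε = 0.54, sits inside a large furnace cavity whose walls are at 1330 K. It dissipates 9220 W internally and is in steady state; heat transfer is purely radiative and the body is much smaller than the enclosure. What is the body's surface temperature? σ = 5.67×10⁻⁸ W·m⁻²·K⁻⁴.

T ≈ 1900 K

For a small grey body in a large enclosure, net radiated power = εσA(T⁴ − T_w⁴).
Steady state: P = εσA(T⁴ − T_w⁴) with A = 4πr² = 0.03017 m².
T⁴ = P/(εσA) + T_w⁴ = 9220/(0.54·5.67×10⁻⁸·0.03017) + (1330)⁴
    = 9.980×10¹² + 3.129×10¹² = 1.311×10¹³ K⁴.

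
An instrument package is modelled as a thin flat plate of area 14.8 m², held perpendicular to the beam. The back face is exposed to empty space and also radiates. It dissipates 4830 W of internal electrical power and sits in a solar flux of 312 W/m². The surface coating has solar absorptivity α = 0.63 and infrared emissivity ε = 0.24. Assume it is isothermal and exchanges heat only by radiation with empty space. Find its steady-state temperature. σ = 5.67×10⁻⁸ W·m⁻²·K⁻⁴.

At steady state, absorbed solar power + internal power = radiated power.
Absorbed: α·S·A_cross = 0.63·312·14.80 = 2909 W (cross-section A).
Total input = 2909 + 4830 = 7739 W.
Radiated: εσ·A_surf·T⁴ with A_surf = 2A = 29.60 m².
T⁴ = 7739/(0.24·5.67×10⁻⁸·29.60) = 1.921×10¹⁰ K⁴.

T ≈ 372 K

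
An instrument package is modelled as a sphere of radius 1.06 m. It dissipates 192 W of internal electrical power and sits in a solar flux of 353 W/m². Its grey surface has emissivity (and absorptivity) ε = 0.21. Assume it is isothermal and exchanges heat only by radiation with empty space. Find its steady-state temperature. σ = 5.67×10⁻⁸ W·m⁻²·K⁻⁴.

At steady state, absorbed solar power + internal power = radiated power.
Absorbed: α·S·A_cross = 0.21·353·3.530 = 261.7 W (cross-section πr²).
Total input = 261.7 + 192 = 453.7 W.
Radiated: εσ·A_surf·T⁴ with A_surf = 4πr² = 14.12 m².
T⁴ = 453.7/(0.21·5.67×10⁻⁸·14.12) = 2.698×10⁹ K⁴.

T ≈ 228 K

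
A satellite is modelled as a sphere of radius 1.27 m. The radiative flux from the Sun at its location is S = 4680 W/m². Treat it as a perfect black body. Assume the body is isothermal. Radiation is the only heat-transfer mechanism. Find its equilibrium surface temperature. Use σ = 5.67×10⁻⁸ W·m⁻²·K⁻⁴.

At equilibrium, absorbed power = emitted power.
Absorbing cross-section = πr² = 5.067 m²; emitting surface = 4πr² = 20.27 m² (ratio 4).
S·A_cross = εσ·A_surf·T⁴  ⇒  T⁴ = S/(4σ).
T⁴ = 1.00·4680/(4·5.67×10⁻⁸) = 2.063×10¹⁰ K⁴.
T = (2.063×10¹⁰)^(1/4).

T ≈ 379 K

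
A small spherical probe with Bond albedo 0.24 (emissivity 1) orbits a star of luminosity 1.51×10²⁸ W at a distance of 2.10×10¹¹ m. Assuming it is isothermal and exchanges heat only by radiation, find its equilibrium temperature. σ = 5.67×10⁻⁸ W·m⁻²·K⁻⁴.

First find the stellar flux at distance d: S = L/(4πd²) = 1.51×10²⁸/(4π·(2.10×10¹¹)²) = 27250 W/m².
For an isothermal sphere, absorbed (1−a)S·πr² = emitted σ·4πr²·T⁴, so T⁴ = (1−a)S/(4σ).
T⁴ = 0.760·27250/(4·5.67×10⁻⁸) = 9.131×10¹⁰ K⁴.

T ≈ 550 K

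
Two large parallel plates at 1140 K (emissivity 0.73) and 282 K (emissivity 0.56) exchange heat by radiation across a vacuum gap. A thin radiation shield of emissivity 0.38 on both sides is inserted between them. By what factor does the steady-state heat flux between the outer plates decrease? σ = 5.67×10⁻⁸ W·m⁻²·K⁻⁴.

factor ≈ 2.98

Without shield: q₀ = σΔ(T⁴)/(1/ε₁+1/ε₂−1) with denominator 2.156.
With shield the two gaps are in series; the resistances add: (1/ε₁+1/ε_s−1)+(1/ε_s+1/ε₂−1) = 3.001+3.417 = 6.419.
Heat-flux ratio q₀/q = 6.419/2.156.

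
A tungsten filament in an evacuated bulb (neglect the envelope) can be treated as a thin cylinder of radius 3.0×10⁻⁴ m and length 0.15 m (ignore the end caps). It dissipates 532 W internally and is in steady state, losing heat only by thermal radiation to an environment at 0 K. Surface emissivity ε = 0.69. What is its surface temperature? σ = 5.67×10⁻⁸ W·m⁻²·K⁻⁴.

Steady state: internal power = radiated power, P = εσA T⁴.
Radiating area A = 2πrL = 2.827×10⁻⁴ m².
T⁴ = P/(εσA) = 532/(0.69·5.67×10⁻⁸·2.827×10⁻⁴) = 4.809×10¹³ K⁴.
T = (4.809×10¹³)^(1/4).

T ≈ 2630 K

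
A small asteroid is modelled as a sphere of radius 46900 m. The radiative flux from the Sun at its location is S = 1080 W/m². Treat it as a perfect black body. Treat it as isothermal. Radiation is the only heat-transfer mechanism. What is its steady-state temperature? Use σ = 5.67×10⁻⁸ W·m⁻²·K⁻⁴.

At equilibrium, absorbed power = emitted power.
Absorbing cross-section = πr² = 6.910×10⁹ m²; emitting surface = 4πr² = 2.764×10¹⁰ m² (ratio 4).
S·A_cross = εσ·A_surf·T⁴  ⇒  T⁴ = S/(4σ).
T⁴ = 1.00·1080/(4·5.67×10⁻⁸) = 4.762×10⁹ K⁴.
T = (4.762×10⁹)^(1/4).

T ≈ 263 K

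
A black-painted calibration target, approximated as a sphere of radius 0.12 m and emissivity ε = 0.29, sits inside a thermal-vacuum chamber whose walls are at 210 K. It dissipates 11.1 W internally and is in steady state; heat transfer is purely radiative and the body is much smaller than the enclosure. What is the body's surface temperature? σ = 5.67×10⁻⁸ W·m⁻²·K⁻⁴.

For a small grey body in a large enclosure, net radiated power = εσA(T⁴ − T_w⁴).
Steady state: P = εσA(T⁴ − T_w⁴) with A = 4πr² = 0.1810 m².
T⁴ = P/(εσA) + T_w⁴ = 11.1/(0.29·5.67×10⁻⁸·0.1810) + (210)⁴
    = 3.731×10⁹ + 1.945×10⁹ = 5.675×10⁹ K⁴.

T ≈ 274 K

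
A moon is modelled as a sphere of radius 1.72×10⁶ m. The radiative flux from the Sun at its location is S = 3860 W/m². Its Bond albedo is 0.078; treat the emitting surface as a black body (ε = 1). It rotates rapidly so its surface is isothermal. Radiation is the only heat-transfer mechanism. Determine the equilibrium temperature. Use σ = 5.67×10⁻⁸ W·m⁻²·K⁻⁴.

T ≈ 354 K

At equilibrium, absorbed power = emitted power.
Absorbing cross-section = πr² = 9.294×10¹² m²; emitting surface = 4πr² = 3.718×10¹³ m² (ratio 4).
(1−a)S·A_cross = εσ·A_surf·T⁴  ⇒  T⁴ = (1−a)S/(4σ).
T⁴ = 0.922·3860/(4·5.67×10⁻⁸) = 1.569×10¹⁰ K⁴.
T = (1.569×10¹⁰)^(1/4).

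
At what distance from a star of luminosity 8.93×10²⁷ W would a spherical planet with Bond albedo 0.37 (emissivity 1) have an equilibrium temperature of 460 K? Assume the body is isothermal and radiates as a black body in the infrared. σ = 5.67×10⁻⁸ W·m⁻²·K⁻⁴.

d ≈ 2.10×10¹¹ m

For an isothermal black-emitting sphere, (1−a)S·πr² = σ·4πr²·T⁴ ⇒ S = 4σT⁴/(1−a).
S = 4·5.67×10⁻⁸·(460)⁴/0.630 = 16120 W/m².
Flux falls as S = L/(4πd²), so d = √(L/(4πS)) = √(8.93×10²⁷/(4π·16120)).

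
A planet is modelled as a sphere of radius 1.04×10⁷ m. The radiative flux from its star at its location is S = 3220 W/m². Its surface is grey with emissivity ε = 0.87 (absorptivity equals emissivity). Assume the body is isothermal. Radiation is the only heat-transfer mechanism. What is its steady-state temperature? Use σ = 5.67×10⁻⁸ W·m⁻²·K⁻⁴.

At equilibrium, absorbed power = emitted power.
Absorbing cross-section = πr² = 3.398×10¹⁴ m²; emitting surface = 4πr² = 1.359×10¹⁵ m² (ratio 4).
εS·A_cross = εσ·A_surf·T⁴  ⇒  T⁴ = S/(4σ)   (ε cancels).
T⁴ = 3220/(4·5.67×10⁻⁸) = 1.420×10¹⁰ K⁴.
T = (1.420×10¹⁰)^(1/4).

T ≈ 345 K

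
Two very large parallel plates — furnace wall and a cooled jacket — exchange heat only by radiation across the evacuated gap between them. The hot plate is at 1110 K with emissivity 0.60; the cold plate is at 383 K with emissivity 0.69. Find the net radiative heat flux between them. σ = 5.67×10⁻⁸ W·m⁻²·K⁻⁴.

For two infinite grey parallel plates, q = σ(T₁⁴ − T₂⁴)/(1/ε₁ + 1/ε₂ − 1).
T₁⁴ − T₂⁴ = 1.518×10¹² − 2.152×10¹⁰ = 1.497×10¹² K⁴.
1/ε₁ + 1/ε₂ − 1 = 1.667 + 1.449 − 1 = 2.116.
q = 5.67×10⁻⁸ × 1.497×10¹² / 2.116.

q ≈ 40100 W/m²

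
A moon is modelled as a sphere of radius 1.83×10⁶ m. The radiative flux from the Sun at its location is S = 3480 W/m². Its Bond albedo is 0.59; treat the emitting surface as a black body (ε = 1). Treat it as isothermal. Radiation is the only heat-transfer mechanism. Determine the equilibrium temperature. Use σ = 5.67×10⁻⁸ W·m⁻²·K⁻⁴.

At equilibrium, absorbed power = emitted power.
Absorbing cross-section = πr² = 1.052×10¹³ m²; emitting surface = 4πr² = 4.208×10¹³ m² (ratio 4).
(1−a)S·A_cross = εσ·A_surf·T⁴  ⇒  T⁴ = (1−a)S/(4σ).
T⁴ = 0.410·3480/(4·5.67×10⁻⁸) = 6.291×10⁹ K⁴.
T = (6.291×10⁹)^(1/4).

T ≈ 282 K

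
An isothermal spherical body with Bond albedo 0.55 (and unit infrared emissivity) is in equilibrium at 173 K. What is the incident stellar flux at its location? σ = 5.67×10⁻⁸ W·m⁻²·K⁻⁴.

(1−a)S·πr² = σ·4πr²·T⁴ ⇒ S = 4σT⁴/(1−a).
S = 4·5.67×10⁻⁸·8.957×10⁸/0.450.

S ≈ 451 W/m²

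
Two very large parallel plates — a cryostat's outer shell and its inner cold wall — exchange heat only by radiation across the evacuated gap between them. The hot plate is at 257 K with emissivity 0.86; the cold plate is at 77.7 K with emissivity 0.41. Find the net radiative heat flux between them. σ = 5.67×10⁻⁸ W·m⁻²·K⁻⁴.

For two infinite grey parallel plates, q = σ(T₁⁴ − T₂⁴)/(1/ε₁ + 1/ε₂ − 1).
T₁⁴ − T₂⁴ = 4.362×10⁹ − 3.645×10⁷ = 4.326×10⁹ K⁴.
1/ε₁ + 1/ε₂ − 1 = 1.163 + 2.439 − 1 = 2.602.
q = 5.67×10⁻⁸ × 4.326×10⁹ / 2.602.

q ≈ 94.3 W/m²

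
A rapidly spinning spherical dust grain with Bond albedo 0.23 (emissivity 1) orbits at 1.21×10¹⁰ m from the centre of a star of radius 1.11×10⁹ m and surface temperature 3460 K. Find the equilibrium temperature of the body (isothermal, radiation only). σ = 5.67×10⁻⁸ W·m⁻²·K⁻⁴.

T ≈ 694 K

The star's surface emits σT_*⁴; at distance d the flux is S = σT_*⁴(R_*/d)².
S = 5.67×10⁻⁸·(3460)⁴·(1.11×10⁹/1.21×10¹⁰)² = 68390 W/m².
For an isothermal sphere T⁴ = (1−a)S/(4σ) = 2.322×10¹¹ K⁴.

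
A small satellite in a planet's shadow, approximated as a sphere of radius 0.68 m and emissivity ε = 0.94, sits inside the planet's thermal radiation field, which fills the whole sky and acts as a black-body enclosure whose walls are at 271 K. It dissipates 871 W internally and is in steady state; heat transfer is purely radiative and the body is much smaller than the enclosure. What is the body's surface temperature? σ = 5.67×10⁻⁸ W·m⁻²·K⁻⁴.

T ≈ 301 K

For a small grey body in a large enclosure, net radiated power = εσA(T⁴ − T_w⁴).
Steady state: P = εσA(T⁴ − T_w⁴) with A = 4πr² = 5.811 m².
T⁴ = P/(εσA) + T_w⁴ = 871/(0.94·5.67×10⁻⁸·5.811) + (271)⁴
    = 2.812×10⁹ + 5.394×10⁹ = 8.206×10⁹ K⁴.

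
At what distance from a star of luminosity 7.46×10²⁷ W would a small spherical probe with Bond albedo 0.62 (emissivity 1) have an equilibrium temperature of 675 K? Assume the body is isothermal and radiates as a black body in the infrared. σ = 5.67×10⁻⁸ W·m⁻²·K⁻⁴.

d ≈ 6.92×10¹⁰ m

For an isothermal black-emitting sphere, (1−a)S·πr² = σ·4πr²·T⁴ ⇒ S = 4σT⁴/(1−a).
S = 4·5.67×10⁻⁸·(675)⁴/0.380 = 1.239×10⁵ W/m².
Flux falls as S = L/(4πd²), so d = √(L/(4πS)) = √(7.46×10²⁷/(4π·1.239×10⁵)).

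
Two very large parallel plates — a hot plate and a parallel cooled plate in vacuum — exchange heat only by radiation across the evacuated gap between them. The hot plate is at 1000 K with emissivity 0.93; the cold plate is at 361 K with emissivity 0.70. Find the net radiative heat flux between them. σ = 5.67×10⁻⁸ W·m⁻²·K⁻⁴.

For two infinite grey parallel plates, q = σ(T₁⁴ − T₂⁴)/(1/ε₁ + 1/ε₂ − 1).
T₁⁴ − T₂⁴ = 1.000×10¹² − 1.698×10¹⁰ = 9.830×10¹¹ K⁴.
1/ε₁ + 1/ε₂ − 1 = 1.075 + 1.429 − 1 = 1.504.
q = 5.67×10⁻⁸ × 9.830×10¹¹ / 1.504.

q ≈ 37100 W/m²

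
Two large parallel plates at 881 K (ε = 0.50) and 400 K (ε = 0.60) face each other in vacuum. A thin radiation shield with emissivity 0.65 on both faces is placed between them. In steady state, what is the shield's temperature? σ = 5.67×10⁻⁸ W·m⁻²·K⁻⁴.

In steady state the net flux on the hot side equals that on the cold side.
σ(T₁⁴−T_s⁴)/D₁ = σ(T_s⁴−T₂⁴)/D₂, with D₁ = 1/ε₁+1/ε_s−1 = 2.538, D₂ = 1/ε_s+1/ε₂−1 = 2.205.
Solve for T_s⁴: T_s⁴ = (D₂·T₁⁴ + D₁·T₂⁴)/(D₁+D₂) = 2.937×10¹¹ K⁴.

T_s ≈ 736 K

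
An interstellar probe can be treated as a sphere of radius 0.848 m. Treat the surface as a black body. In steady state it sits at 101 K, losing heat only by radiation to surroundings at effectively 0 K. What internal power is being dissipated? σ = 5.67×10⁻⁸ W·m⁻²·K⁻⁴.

P ≈ 53.3 W

Steady state: P = εσA T⁴.
A = 4πr² = 9.037 m²; T⁴ = (101)⁴ = 1.041×10⁸ K⁴.
P = 1.0 × 5.67×10⁻⁸ × 9.037 × 1.041×10⁸.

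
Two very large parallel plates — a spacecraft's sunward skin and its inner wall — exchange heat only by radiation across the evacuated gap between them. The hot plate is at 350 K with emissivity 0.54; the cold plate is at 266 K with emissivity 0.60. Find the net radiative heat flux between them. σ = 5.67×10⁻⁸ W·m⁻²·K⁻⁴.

q ≈ 225 W/m²

For two infinite grey parallel plates, q = σ(T₁⁴ − T₂⁴)/(1/ε₁ + 1/ε₂ − 1).
T₁⁴ − T₂⁴ = 1.501×10¹⁰ − 5.006×10⁹ = 1.000×10¹⁰ K⁴.
1/ε₁ + 1/ε₂ − 1 = 1.852 + 1.667 − 1 = 2.519.
q = 5.67×10⁻⁸ × 1.000×10¹⁰ / 2.519.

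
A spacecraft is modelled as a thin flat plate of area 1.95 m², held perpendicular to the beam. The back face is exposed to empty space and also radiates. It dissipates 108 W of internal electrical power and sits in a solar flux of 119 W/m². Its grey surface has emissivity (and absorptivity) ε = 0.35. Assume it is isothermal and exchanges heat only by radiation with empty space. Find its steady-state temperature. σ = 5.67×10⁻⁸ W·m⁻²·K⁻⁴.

At steady state, absorbed solar power + internal power = radiated power.
Absorbed: α·S·A_cross = 0.35·119·1.950 = 81.22 W (cross-section A).
Total input = 81.22 + 108 = 189.2 W.
Radiated: εσ·A_surf·T⁴ with A_surf = 2A = 3.900 m².
T⁴ = 189.2/(0.35·5.67×10⁻⁸·3.900) = 2.445×10⁹ K⁴.

T ≈ 222 K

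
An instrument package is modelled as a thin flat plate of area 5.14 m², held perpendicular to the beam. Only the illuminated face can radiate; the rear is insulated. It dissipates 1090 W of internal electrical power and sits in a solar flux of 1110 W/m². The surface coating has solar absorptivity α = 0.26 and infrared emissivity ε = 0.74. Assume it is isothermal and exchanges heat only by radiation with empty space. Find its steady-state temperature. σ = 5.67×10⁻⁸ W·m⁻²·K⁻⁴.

At steady state, absorbed solar power + internal power = radiated power.
Absorbed: α·S·A_cross = 0.26·1110·5.140 = 1483 W (cross-section A).
Total input = 1483 + 1090 = 2573 W.
Radiated: εσ·A_surf·T⁴ with A_surf = A = 5.140 m².
T⁴ = 2573/(0.74·5.67×10⁻⁸·5.140) = 1.193×10¹⁰ K⁴.

T ≈ 331 K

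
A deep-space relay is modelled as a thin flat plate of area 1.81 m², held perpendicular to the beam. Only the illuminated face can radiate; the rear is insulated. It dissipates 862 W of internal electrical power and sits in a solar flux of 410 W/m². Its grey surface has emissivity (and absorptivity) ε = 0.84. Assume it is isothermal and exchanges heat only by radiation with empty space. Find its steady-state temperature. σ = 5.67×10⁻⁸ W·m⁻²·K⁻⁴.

T ≈ 362 K

At steady state, absorbed solar power + internal power = radiated power.
Absorbed: α·S·A_cross = 0.84·410·1.810 = 623.4 W (cross-section A).
Total input = 623.4 + 862 = 1485 W.
Radiated: εσ·A_surf·T⁴ with A_surf = A = 1.810 m².
T⁴ = 1485/(0.84·5.67×10⁻⁸·1.810) = 1.723×10¹⁰ K⁴.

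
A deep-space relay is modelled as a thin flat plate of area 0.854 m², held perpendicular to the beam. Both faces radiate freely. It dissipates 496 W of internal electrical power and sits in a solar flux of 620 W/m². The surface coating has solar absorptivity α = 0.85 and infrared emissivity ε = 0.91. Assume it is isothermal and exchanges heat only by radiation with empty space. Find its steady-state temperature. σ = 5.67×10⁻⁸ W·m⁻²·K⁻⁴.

At steady state, absorbed solar power + internal power = radiated power.
Absorbed: α·S·A_cross = 0.85·620·0.8540 = 450.1 W (cross-section A).
Total input = 450.1 + 496 = 946.1 W.
Radiated: εσ·A_surf·T⁴ with A_surf = 2A = 1.708 m².
T⁴ = 946.1/(0.91·5.67×10⁻⁸·1.708) = 1.074×10¹⁰ K⁴.

T ≈ 322 K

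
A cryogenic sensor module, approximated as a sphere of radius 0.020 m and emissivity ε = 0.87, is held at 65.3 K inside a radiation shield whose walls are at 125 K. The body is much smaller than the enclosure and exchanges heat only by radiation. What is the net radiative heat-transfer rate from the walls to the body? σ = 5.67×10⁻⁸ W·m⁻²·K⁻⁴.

P_net ≈ 0.0560 W

For a small grey body in a large enclosure: P_net = εσA(T_body⁴ − T_wall⁴).
A = 4πr² = 0.005027 m²; T_body⁴ − T_wall⁴ = 1.818×10⁷ − 2.441×10⁸ = -2.260×10⁸ K⁴.
|P_net| = 0.87·5.67×10⁻⁸·0.005027·2.260×10⁸.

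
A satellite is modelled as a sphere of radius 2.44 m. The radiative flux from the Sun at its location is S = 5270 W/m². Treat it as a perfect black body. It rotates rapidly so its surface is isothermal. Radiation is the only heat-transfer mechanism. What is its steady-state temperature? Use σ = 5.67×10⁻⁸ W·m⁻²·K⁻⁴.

T ≈ 390 K

At equilibrium, absorbed power = emitted power.
Absorbing cross-section = πr² = 18.70 m²; emitting surface = 4πr² = 74.82 m² (ratio 4).
S·A_cross = εσ·A_surf·T⁴  ⇒  T⁴ = S/(4σ).
T⁴ = 1.00·5270/(4·5.67×10⁻⁸) = 2.324×10¹⁰ K⁴.
T = (2.324×10¹⁰)^(1/4).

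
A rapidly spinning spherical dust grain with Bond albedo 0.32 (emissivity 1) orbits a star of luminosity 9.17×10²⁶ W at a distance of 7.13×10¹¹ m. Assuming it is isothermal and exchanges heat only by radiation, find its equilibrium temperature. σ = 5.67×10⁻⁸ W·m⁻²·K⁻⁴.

T ≈ 144 K

First find the stellar flux at distance d: S = L/(4πd²) = 9.17×10²⁶/(4π·(7.13×10¹¹)²) = 143.5 W/m².
For an isothermal sphere, absorbed (1−a)S·πr² = emitted σ·4πr²·T⁴, so T⁴ = (1−a)S/(4σ).
T⁴ = 0.680·143.5/(4·5.67×10⁻⁸) = 4.304×10⁸ K⁴.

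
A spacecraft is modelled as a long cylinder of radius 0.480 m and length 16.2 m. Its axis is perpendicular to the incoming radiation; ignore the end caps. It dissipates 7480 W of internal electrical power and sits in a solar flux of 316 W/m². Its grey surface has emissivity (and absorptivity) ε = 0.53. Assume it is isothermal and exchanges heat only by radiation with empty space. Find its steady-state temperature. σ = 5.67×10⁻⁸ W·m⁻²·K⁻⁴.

At steady state, absorbed solar power + internal power = radiated power.
Absorbed: α·S·A_cross = 0.53·316·15.55 = 2605 W (cross-section 2rL).
Total input = 2605 + 7480 = 10080 W.
Radiated: εσ·A_surf·T⁴ with A_surf = 2πrL = 48.86 m².
T⁴ = 10080/(0.53·5.67×10⁻⁸·48.86) = 6.869×10⁹ K⁴.

T ≈ 288 K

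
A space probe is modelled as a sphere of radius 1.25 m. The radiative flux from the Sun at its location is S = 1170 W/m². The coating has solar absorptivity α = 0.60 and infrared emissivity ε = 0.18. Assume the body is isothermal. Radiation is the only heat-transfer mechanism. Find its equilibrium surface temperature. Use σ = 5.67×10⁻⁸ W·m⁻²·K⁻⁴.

At equilibrium, absorbed power = emitted power.
Absorbing cross-section = πr² = 4.909 m²; emitting surface = 4πr² = 19.63 m² (ratio 4).
αS·A_cross = εσ·A_surf·T⁴  ⇒  T⁴ = αS/(ε·4σ).
T⁴ = 0.600·1170/(0.18·4·5.67×10⁻⁸) = 1.720×10¹⁰ K⁴.
T = (1.720×10¹⁰)^(1/4).

T ≈ 362 K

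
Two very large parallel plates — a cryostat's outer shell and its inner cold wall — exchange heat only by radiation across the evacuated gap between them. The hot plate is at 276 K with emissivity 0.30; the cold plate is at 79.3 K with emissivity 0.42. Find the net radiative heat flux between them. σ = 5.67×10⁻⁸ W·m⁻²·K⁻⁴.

For two infinite grey parallel plates, q = σ(T₁⁴ − T₂⁴)/(1/ε₁ + 1/ε₂ − 1).
T₁⁴ − T₂⁴ = 5.803×10⁹ − 3.955×10⁷ = 5.763×10⁹ K⁴.
1/ε₁ + 1/ε₂ − 1 = 3.333 + 2.381 − 1 = 4.714.
q = 5.67×10⁻⁸ × 5.763×10⁹ / 4.714.

q ≈ 69.3 W/m²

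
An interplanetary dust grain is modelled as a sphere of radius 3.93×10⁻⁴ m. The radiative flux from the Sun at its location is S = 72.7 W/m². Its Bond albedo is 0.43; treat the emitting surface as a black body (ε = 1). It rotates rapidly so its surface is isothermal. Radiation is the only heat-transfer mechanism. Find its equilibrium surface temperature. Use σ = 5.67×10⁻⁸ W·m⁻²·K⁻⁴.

T ≈ 116 K

At equilibrium, absorbed power = emitted power.
Absorbing cross-section = πr² = 4.852×10⁻⁷ m²; emitting surface = 4πr² = 1.941×10⁻⁶ m² (ratio 4).
(1−a)S·A_cross = εσ·A_surf·T⁴  ⇒  T⁴ = (1−a)S/(4σ).
T⁴ = 0.570·72.7/(4·5.67×10⁻⁸) = 1.827×10⁸ K⁴.
T = (1.827×10⁸)^(1/4).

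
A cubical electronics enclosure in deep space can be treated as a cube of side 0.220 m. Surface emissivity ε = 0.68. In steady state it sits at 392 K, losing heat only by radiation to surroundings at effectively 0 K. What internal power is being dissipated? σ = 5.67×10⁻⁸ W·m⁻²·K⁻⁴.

P ≈ 264 W

Steady state: P = εσA T⁴.
A = 6L² = 0.2904 m²; T⁴ = (392)⁴ = 2.361×10¹⁰ K⁴.
P = 0.68 × 5.67×10⁻⁸ × 0.2904 × 2.361×10¹⁰.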